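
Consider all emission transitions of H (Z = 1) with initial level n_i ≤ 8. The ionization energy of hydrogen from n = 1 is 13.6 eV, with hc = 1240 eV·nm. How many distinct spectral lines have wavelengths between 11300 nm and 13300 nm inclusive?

Enumerate all n_i → n_f pairs with 1 ≤ n_f < n_i ≤ 8 and compute λ = 1240 / [13.6·1·(1/n_f² − 1/n_i²)].
Lines falling in [11300, 13300] nm: 7→6 (12370 nm).

1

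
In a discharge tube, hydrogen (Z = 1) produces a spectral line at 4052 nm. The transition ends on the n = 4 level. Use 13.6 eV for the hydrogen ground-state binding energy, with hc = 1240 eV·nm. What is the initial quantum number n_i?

The photon energy is ΔE = hc/λ = 1240 / 4052 = 0.3060 eV.
With Z = 1, ΔE = 13.60 × (1/n_f² − 1/n_i²), so 1/n_f² − 1/n_i² = 0.02250.
With n_f = 4: 1/n_i² = 1/16 − 0.02250 = 0.04000, so n_i ≈ 5.00.

n_i = 5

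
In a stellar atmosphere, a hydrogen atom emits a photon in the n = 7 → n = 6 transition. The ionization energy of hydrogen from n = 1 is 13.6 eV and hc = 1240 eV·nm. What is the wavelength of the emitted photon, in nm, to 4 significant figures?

12370 nm

ΔE = 13.60 × (1/6² − 1/7²) = 13.60 × 0.007370 = 0.1002 eV.
λ = hc/ΔE = 1240 / 0.1002 = 12370 nm.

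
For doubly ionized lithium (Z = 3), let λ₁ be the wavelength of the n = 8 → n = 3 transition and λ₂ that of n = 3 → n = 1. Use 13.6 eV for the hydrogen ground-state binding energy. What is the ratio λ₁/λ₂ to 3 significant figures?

9.31

λ ∝ 1/ΔE ∝ 1/(1/n_f² − 1/n_i²), and the Z² and hc factors cancel in the ratio.
λ₁/λ₂ = (1/1² − 1/3²)/(1/3² − 1/8²) = 0.8889/0.09549 = 9.31.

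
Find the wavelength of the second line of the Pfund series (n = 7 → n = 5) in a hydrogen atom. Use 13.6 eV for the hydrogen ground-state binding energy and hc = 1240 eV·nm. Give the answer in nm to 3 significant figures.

The Pfund series terminates on n_f = 5; the second line has n_i = 5+2 = 7.
ΔE = 13.60 × (1/5² − 1/7²) = 0.2664 eV.
λ = 1240 / 0.2664 = 4650 nm.

4650 nm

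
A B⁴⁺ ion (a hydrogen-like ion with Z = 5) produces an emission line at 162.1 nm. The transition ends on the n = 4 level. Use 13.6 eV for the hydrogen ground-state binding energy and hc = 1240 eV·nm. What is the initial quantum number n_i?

n_i = 5

The photon energy is ΔE = hc/λ = 1240 / 162.1 = 7.650 eV.
With Z = 5, ΔE = 340.0 × (1/n_f² − 1/n_i²), so 1/n_f² − 1/n_i² = 0.02250.
With n_f = 4: 1/n_i² = 1/16 − 0.02250 = 0.04000, so n_i ≈ 5.00.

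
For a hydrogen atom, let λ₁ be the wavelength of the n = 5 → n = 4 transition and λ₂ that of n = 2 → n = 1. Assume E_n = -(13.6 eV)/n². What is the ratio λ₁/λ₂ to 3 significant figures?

33.3

λ ∝ 1/ΔE ∝ 1/(1/n_f² − 1/n_i²), and the Z² and hc factors cancel in the ratio.
λ₁/λ₂ = (1/1² − 1/2²)/(1/4² − 1/5²) = 0.7500/0.02250 = 33.3.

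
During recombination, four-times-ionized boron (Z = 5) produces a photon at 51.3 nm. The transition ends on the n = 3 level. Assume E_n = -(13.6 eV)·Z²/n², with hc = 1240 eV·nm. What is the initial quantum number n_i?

n_i = 5

The photon energy is ΔE = hc/λ = 1240 / 51.3 = 24.17 eV.
With Z = 5, ΔE = 340.0 × (1/n_f² − 1/n_i²), so 1/n_f² − 1/n_i² = 0.07109.
With n_f = 3: 1/n_i² = 1/9 − 0.07109 = 0.04002, so n_i ≈ 5.00.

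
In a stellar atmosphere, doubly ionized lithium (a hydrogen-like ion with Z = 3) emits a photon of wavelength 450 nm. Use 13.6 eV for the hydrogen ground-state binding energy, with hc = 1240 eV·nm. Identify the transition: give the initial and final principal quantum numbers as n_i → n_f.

n_i = 5, n_f = 4

The photon energy is ΔE = hc/λ = 1240 / 450 = 2.756 eV.
With Z = 3, ΔE = 122.4 × (1/n_f² − 1/n_i²), so 1/n_f² − 1/n_i² = 0.02251.
Trying n_f = 4 gives 1/n_i² = 0.03999, i.e. n_i ≈ 5; this pair matches.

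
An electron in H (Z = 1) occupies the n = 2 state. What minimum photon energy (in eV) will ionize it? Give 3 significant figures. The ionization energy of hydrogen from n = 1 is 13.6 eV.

3.40 eV

E_2 = −13.60/4 = −3.40 eV, so ionization (to E = 0) requires 3.40 eV.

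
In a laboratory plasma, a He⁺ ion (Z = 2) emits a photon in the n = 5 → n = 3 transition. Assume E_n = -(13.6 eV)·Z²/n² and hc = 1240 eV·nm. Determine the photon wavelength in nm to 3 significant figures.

For Z = 2 the level energies scale as Z², so the effective Rydberg energy is 13.6 × 4 = 54.40 eV.
ΔE = 54.40 × (1/3² − 1/5²) = 54.40 × 0.07111 = 3.868 eV.
λ = hc/ΔE = 1240 / 3.868 = 321 nm.

321 nm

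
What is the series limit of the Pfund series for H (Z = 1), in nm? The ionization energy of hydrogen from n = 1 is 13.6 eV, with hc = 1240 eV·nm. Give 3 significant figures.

The Pfund series has lower level n_f = 5; the series limit corresponds to n_i → ∞.
ΔE_max = 13.6 × 1 / 5² = 0.5440 eV.
λ_min = 1240 / 0.5440 = 2280 nm.

2280 nm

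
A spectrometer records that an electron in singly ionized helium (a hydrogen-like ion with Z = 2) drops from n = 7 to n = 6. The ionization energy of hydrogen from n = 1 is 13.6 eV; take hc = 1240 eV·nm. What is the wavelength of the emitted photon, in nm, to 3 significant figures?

For Z = 2 the level energies scale as Z², so the effective Rydberg energy is 13.6 × 4 = 54.40 eV.
ΔE = 54.40 × (1/6² − 1/7²) = 54.40 × 0.007370 = 0.4009 eV.
λ = hc/ΔE = 1240 / 0.4009 = 3090 nm.

3090 nm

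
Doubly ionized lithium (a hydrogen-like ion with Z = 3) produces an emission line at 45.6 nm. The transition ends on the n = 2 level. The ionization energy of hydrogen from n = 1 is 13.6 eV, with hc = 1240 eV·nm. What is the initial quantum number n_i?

The photon energy is ΔE = hc/λ = 1240 / 45.6 = 27.19 eV.
With Z = 3, ΔE = 122.4 × (1/n_f² − 1/n_i²), so 1/n_f² − 1/n_i² = 0.2222.
With n_f = 2: 1/n_i² = 1/4 − 0.2222 = 0.02784, so n_i ≈ 5.99.

n_i = 6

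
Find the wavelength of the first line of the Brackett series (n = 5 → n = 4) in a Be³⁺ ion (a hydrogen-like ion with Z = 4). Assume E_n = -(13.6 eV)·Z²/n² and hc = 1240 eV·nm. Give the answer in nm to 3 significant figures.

253 nm

The Brackett series terminates on n_f = 4; the first line has n_i = 4+1 = 5.
ΔE = 217.6 × (1/4² − 1/5²) = 4.896 eV.
λ = 1240 / 4.896 = 253 nm.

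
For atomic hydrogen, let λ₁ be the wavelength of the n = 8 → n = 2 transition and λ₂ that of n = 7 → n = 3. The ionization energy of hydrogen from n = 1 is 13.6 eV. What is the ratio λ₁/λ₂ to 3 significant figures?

λ ∝ 1/ΔE ∝ 1/(1/n_f² − 1/n_i²), and the Z² and hc factors cancel in the ratio.
λ₁/λ₂ = (1/3² − 1/7²)/(1/2² − 1/8²) = 0.09070/0.2344 = 0.387.

0.387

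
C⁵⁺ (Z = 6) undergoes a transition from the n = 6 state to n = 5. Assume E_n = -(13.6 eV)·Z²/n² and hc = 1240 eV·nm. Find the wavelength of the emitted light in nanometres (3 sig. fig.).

For Z = 6 the level energies scale as Z², so the effective Rydberg energy is 13.6 × 36 = 489.6 eV.
ΔE = 489.6 × (1/5² − 1/6²) = 489.6 × 0.01222 = 5.984 eV.
λ = hc/ΔE = 1240 / 5.984 = 207 nm.

207 nm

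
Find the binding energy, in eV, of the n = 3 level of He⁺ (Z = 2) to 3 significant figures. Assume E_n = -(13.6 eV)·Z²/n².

E_n = −13.6 Z²/n² = −54.40/n² eV for Z = 2.
E_3 = −54.40/9 = −6.04 eV, so ionization (to E = 0) requires 6.04 eV.

6.04 eV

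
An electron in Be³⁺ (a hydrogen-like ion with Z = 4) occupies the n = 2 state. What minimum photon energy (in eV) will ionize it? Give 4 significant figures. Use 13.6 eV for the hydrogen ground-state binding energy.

54.40 eV

E_n = −13.6 Z²/n² = −217.6/n² eV for Z = 4.
E_2 = −217.6/4 = −54.40 eV, so ionization (to E = 0) requires 54.40 eV.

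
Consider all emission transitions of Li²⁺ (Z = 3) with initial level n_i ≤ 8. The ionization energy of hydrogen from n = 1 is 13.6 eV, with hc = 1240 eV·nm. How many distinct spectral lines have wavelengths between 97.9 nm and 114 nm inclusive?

Enumerate all n_i → n_f pairs with 1 ≤ n_f < n_i ≤ 8 and compute λ = 1240 / [13.6·9·(1/n_f² − 1/n_i²)].
Lines falling in [97.9, 114] nm: 8→3 (106.1 nm), 7→3 (111.7 nm).

2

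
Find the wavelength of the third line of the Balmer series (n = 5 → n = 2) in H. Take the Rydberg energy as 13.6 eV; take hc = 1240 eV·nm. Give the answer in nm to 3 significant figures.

434 nm

The Balmer series terminates on n_f = 2; the third line has n_i = 2+3 = 5.
ΔE = 13.60 × (1/2² − 1/5²) = 2.856 eV.
λ = 1240 / 2.856 = 434 nm.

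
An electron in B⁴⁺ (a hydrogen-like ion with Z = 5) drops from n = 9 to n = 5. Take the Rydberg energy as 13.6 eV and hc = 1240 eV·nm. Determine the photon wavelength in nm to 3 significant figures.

132 nm

For Z = 5 the level energies scale as Z², so the effective Rydberg energy is 13.6 × 25 = 340.0 eV.
ΔE = 340.0 × (1/5² − 1/9²) = 340.0 × 0.02765 = 9.402 eV.
λ = hc/ΔE = 1240 / 9.402 = 132 nm.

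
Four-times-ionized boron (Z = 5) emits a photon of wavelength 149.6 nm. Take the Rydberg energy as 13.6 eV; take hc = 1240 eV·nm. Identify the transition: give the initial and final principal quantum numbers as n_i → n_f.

The photon energy is ΔE = hc/λ = 1240 / 149.6 = 8.289 eV.
With Z = 5, ΔE = 340.0 × (1/n_f² − 1/n_i²), so 1/n_f² − 1/n_i² = 0.02438.
Trying n_f = 5 gives 1/n_i² = 0.01562, i.e. n_i ≈ 8; this pair matches.

n_i = 8, n_f = 5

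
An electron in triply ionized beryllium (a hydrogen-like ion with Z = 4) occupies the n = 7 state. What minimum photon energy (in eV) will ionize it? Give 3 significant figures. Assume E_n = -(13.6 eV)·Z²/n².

4.44 eV

E_n = −13.6 Z²/n² = −217.6/n² eV for Z = 4.
E_7 = −217.6/49 = −4.44 eV, so ionization (to E = 0) requires 4.44 eV.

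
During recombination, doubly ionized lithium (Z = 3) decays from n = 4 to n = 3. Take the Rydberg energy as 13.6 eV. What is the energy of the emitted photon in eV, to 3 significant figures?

5.95 eV

The Bohr energies scale as Z², so for Z = 3: E_n = −122.4/n² eV.
E_4 = −122.4/16 = −7.650 eV and E_3 = −122.4/9 = −13.60 eV.
The photon energy is |E_4 − E_3| = 5.95 eV.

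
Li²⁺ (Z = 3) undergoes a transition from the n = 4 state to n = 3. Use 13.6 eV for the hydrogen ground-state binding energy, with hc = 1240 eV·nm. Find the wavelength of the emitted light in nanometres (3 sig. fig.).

208 nm

For Z = 3 the level energies scale as Z², so the effective Rydberg energy is 13.6 × 9 = 122.4 eV.
ΔE = 122.4 × (1/3² − 1/4²) = 122.4 × 0.04861 = 5.950 eV.
λ = hc/ΔE = 1240 / 5.950 = 208 nm.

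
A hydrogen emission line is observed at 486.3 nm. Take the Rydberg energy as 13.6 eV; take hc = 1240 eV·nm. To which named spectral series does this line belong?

Balmer

ΔE = 1240/486.3 = 2.550 eV.
This matches 13.6 × (1/2² − 1/4²), so n_f = 2: the Balmer series.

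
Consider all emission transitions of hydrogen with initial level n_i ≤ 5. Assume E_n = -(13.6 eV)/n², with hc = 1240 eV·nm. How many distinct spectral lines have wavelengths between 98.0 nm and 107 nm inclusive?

1

Enumerate all n_i → n_f pairs with 1 ≤ n_f < n_i ≤ 5 and compute λ = 1240 / [13.6·1·(1/n_f² − 1/n_i²)].
Lines falling in [98.0, 107] nm: 3→1 (102.6 nm).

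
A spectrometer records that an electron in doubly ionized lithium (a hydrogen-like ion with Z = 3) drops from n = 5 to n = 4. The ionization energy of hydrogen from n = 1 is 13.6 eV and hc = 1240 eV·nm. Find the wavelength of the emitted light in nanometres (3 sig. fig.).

450 nm

For Z = 3 the level energies scale as Z², so the effective Rydberg energy is 13.6 × 9 = 122.4 eV.
ΔE = 122.4 × (1/4² − 1/5²) = 122.4 × 0.02250 = 2.754 eV.
λ = hc/ΔE = 1240 / 2.754 = 450 nm.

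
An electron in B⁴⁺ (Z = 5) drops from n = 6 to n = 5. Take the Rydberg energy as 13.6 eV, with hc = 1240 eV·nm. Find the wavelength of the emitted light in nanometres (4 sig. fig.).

298.4 nm

For Z = 5 the level energies scale as Z², so the effective Rydberg energy is 13.6 × 25 = 340.0 eV.
ΔE = 340.0 × (1/5² − 1/6²) = 340.0 × 0.01222 = 4.156 eV.
λ = hc/ΔE = 1240 / 4.156 = 298.4 nm.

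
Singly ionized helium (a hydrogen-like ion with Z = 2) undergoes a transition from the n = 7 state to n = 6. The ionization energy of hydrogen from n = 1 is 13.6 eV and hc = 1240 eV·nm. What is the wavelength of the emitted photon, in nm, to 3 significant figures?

3090 nm

For Z = 2 the level energies scale as Z², so the effective Rydberg energy is 13.6 × 4 = 54.40 eV.
ΔE = 54.40 × (1/6² − 1/7²) = 54.40 × 0.007370 = 0.4009 eV.
λ = hc/ΔE = 1240 / 0.4009 = 3090 nm.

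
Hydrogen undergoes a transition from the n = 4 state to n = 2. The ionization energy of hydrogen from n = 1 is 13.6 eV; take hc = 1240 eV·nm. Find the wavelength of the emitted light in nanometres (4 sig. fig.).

ΔE = 13.60 × (1/2² − 1/4²) = 13.60 × 0.1875 = 2.550 eV.
λ = hc/ΔE = 1240 / 2.550 = 486.3 nm.

486.3 nm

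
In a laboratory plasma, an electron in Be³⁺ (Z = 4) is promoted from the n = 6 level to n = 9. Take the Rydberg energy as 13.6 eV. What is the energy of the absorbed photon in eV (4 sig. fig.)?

The Bohr energies scale as Z², so for Z = 4: E_n = −217.6/n² eV.
E_9 = −217.6/81 = −2.686 eV and E_6 = −217.6/36 = −6.044 eV.
The photon energy is |E_9 − E_6| = 3.358 eV.

3.358 eV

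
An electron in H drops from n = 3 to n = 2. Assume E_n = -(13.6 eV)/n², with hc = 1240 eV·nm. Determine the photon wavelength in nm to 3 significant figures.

656 nm

ΔE = 13.60 × (1/2² − 1/3²) = 13.60 × 0.1389 = 1.889 eV.
λ = hc/ΔE = 1240 / 1.889 = 656 nm.
This line belongs to the Balmer series.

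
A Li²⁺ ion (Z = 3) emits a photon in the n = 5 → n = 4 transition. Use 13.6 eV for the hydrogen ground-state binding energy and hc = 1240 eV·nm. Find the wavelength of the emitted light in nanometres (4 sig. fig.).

For Z = 3 the level energies scale as Z², so the effective Rydberg energy is 13.6 × 9 = 122.4 eV.
ΔE = 122.4 × (1/4² − 1/5²) = 122.4 × 0.02250 = 2.754 eV.
λ = hc/ΔE = 1240 / 2.754 = 450.3 nm.

450.3 nm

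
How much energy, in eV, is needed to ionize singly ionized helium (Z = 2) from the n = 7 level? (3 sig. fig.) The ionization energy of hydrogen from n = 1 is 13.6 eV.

E_n = −13.6 Z²/n² = −54.40/n² eV for Z = 2.
E_7 = −54.40/49 = −1.11 eV, so ionization (to E = 0) requires 1.11 eV.

1.11 eV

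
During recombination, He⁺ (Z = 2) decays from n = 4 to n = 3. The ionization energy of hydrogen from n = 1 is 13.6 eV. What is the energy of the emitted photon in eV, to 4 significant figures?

2.644 eV

The Bohr energies scale as Z², so for Z = 2: E_n = −54.40/n² eV.
E_4 = −54.40/16 = −3.400 eV and E_3 = −54.40/9 = −6.044 eV.
The photon energy is |E_4 − E_3| = 2.644 eV.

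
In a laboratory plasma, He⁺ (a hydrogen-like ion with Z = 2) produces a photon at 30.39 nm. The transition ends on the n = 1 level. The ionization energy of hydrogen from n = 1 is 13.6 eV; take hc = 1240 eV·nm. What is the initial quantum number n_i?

n_i = 2

The photon energy is ΔE = hc/λ = 1240 / 30.39 = 40.80 eV.
With Z = 2, ΔE = 54.40 × (1/n_f² − 1/n_i²), so 1/n_f² − 1/n_i² = 0.7501.
With n_f = 1: 1/n_i² = 1/1 − 0.7501 = 0.2499, so n_i ≈ 2.00.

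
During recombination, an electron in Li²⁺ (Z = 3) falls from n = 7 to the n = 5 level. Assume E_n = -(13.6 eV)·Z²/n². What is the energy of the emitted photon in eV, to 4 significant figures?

2.398 eV

The Bohr energies scale as Z², so for Z = 3: E_n = −122.4/n² eV.
E_7 = −122.4/49 = −2.498 eV and E_5 = −122.4/25 = −4.896 eV.
The photon energy is |E_7 − E_5| = 2.398 eV.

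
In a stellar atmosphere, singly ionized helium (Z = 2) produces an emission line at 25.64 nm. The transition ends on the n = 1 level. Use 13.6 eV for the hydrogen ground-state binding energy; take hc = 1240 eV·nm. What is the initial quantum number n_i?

n_i = 3

The photon energy is ΔE = hc/λ = 1240 / 25.64 = 48.36 eV.
With Z = 2, ΔE = 54.40 × (1/n_f² − 1/n_i²), so 1/n_f² − 1/n_i² = 0.8890.
With n_f = 1: 1/n_i² = 1/1 − 0.8890 = 0.1110, so n_i ≈ 3.00.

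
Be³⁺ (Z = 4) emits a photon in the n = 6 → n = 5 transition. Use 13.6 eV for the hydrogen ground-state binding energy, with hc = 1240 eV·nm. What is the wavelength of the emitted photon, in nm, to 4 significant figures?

466.2 nm

For Z = 4 the level energies scale as Z², so the effective Rydberg energy is 13.6 × 16 = 217.6 eV.
ΔE = 217.6 × (1/5² − 1/6²) = 217.6 × 0.01222 = 2.660 eV.
λ = hc/ΔE = 1240 / 2.660 = 466.2 nm.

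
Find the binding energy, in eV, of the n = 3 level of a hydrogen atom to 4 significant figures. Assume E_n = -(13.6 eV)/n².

1.511 eV

E_3 = −13.60/9 = −1.511 eV, so ionization (to E = 0) requires 1.511 eV.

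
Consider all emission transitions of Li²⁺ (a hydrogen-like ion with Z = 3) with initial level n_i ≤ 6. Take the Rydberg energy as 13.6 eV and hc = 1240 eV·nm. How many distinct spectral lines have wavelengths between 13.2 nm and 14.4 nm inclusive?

1

Enumerate all n_i → n_f pairs with 1 ≤ n_f < n_i ≤ 6 and compute λ = 1240 / [13.6·9·(1/n_f² − 1/n_i²)].
Lines falling in [13.2, 14.4] nm: 2→1 (13.51 nm).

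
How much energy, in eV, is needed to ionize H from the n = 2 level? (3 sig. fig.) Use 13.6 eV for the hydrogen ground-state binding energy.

E_2 = −13.60/4 = −3.40 eV, so ionization (to E = 0) requires 3.40 eV.

3.40 eV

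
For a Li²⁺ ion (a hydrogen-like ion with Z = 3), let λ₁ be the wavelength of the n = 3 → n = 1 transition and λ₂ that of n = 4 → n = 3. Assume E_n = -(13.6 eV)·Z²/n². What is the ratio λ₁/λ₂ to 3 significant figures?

0.0547

λ ∝ 1/ΔE ∝ 1/(1/n_f² − 1/n_i²), and the Z² and hc factors cancel in the ratio.
λ₁/λ₂ = (1/3² − 1/4²)/(1/1² − 1/3²) = 0.04861/0.8889 = 0.0547.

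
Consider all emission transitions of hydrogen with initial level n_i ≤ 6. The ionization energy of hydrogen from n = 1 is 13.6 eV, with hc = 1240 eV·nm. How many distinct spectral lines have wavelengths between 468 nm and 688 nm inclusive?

Enumerate all n_i → n_f pairs with 1 ≤ n_f < n_i ≤ 6 and compute λ = 1240 / [13.6·1·(1/n_f² − 1/n_i²)].
Lines falling in [468, 688] nm: 4→2 (486.3 nm), 3→2 (656.5 nm).

2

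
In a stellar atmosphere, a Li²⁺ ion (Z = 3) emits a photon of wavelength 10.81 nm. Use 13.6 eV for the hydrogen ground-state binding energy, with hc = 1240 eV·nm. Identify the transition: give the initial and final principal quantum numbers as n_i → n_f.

The photon energy is ΔE = hc/λ = 1240 / 10.81 = 114.7 eV.
With Z = 3, ΔE = 122.4 × (1/n_f² − 1/n_i²), so 1/n_f² − 1/n_i² = 0.9372.
Trying n_f = 1 gives 1/n_i² = 0.06284, i.e. n_i ≈ 4; this pair matches.

n_i = 4, n_f = 1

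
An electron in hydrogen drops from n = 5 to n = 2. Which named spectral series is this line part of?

The series is set by the lower level: n_f = 2 is the Balmer series.

Balmer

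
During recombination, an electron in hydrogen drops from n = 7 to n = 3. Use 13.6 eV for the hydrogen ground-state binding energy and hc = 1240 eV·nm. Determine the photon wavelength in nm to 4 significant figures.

1005 nm

ΔE = 13.60 × (1/3² − 1/7²) = 13.60 × 0.09070 = 1.234 eV.
λ = hc/ΔE = 1240 / 1.234 = 1005 nm.
This line belongs to the Paschen series.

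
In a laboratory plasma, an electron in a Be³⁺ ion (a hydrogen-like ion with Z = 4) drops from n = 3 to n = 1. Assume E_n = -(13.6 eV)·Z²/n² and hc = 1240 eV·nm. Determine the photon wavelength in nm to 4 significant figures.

For Z = 4 the level energies scale as Z², so the effective Rydberg energy is 13.6 × 16 = 217.6 eV.
ΔE = 217.6 × (1/1² − 1/3²) = 217.6 × 0.8889 = 193.4 eV.
λ = hc/ΔE = 1240 / 193.4 = 6.411 nm.

6.411 nm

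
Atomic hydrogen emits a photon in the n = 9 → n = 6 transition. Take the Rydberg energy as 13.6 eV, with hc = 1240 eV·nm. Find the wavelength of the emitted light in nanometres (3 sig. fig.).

ΔE = 13.60 × (1/6² − 1/9²) = 13.60 × 0.01543 = 0.2099 eV.
λ = hc/ΔE = 1240 / 0.2099 = 5910 nm.

5910 nm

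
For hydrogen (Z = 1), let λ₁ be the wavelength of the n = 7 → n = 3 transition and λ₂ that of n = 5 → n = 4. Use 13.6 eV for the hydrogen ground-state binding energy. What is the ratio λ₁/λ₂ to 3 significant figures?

0.248

λ ∝ 1/ΔE ∝ 1/(1/n_f² − 1/n_i²), and the Z² and hc factors cancel in the ratio.
λ₁/λ₂ = (1/4² − 1/5²)/(1/3² − 1/7²) = 0.02250/0.09070 = 0.248.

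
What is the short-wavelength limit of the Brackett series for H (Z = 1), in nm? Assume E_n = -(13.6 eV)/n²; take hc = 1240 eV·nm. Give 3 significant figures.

The Brackett series has lower level n_f = 4; the series limit corresponds to n_i → ∞.
ΔE_max = 13.6 × 1 / 4² = 0.8500 eV.
λ_min = 1240 / 0.8500 = 1460 nm.

1460 nm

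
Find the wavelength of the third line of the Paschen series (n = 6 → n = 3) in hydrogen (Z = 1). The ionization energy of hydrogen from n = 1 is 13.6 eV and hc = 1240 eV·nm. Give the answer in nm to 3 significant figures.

1090 nm

The Paschen series terminates on n_f = 3; the third line has n_i = 3+3 = 6.
ΔE = 13.60 × (1/3² − 1/6²) = 1.133 eV.
λ = 1240 / 1.133 = 1090 nm.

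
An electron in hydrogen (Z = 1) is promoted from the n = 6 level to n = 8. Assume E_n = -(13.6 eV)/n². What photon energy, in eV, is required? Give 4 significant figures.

0.1653 eV

E_8 = −13.60/64 = −0.2125 eV and E_6 = −13.60/36 = −0.3778 eV.
The photon energy is |E_8 − E_6| = 0.1653 eV.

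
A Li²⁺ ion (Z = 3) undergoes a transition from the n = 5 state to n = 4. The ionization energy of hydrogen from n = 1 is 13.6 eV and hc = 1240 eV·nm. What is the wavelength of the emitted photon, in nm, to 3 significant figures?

For Z = 3 the level energies scale as Z², so the effective Rydberg energy is 13.6 × 9 = 122.4 eV.
ΔE = 122.4 × (1/4² − 1/5²) = 122.4 × 0.02250 = 2.754 eV.
λ = hc/ΔE = 1240 / 2.754 = 450 nm.

450 nm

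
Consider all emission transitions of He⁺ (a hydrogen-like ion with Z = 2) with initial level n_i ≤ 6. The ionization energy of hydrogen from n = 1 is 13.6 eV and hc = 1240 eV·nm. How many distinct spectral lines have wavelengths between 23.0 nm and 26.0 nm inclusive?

4

Enumerate all n_i → n_f pairs with 1 ≤ n_f < n_i ≤ 6 and compute λ = 1240 / [13.6·4·(1/n_f² − 1/n_i²)].
Lines falling in [23.0, 26.0] nm: 6→1 (23.45 nm), 5→1 (23.74 nm), 4→1 (24.31 nm), 3→1 (25.64 nm).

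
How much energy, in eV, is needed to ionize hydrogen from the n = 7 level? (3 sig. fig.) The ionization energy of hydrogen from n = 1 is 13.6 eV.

0.278 eV

E_7 = −13.60/49 = −0.278 eV, so ionization (to E = 0) requires 0.278 eV.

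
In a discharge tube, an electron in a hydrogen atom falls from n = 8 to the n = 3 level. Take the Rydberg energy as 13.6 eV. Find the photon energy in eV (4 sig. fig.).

E_8 = −13.60/64 = −0.2125 eV and E_3 = −13.60/9 = −1.511 eV.
The photon energy is |E_8 − E_3| = 1.299 eV.

1.299 eV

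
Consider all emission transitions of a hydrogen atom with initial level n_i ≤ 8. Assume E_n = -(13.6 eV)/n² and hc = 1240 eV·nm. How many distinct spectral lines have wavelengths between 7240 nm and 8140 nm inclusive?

2

Enumerate all n_i → n_f pairs with 1 ≤ n_f < n_i ≤ 8 and compute λ = 1240 / [13.6·1·(1/n_f² − 1/n_i²)].
Lines falling in [7240, 8140] nm: 6→5 (7460 nm), 8→6 (7503 nm).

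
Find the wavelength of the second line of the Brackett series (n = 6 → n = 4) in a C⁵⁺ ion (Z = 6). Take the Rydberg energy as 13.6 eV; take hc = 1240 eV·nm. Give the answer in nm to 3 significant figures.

72.9 nm

The Brackett series terminates on n_f = 4; the second line has n_i = 4+2 = 6.
ΔE = 489.6 × (1/4² − 1/6²) = 17.00 eV.
λ = 1240 / 17.00 = 72.9 nm.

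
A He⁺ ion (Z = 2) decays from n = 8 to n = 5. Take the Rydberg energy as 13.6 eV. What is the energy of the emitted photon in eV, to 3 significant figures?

1.33 eV

The Bohr energies scale as Z², so for Z = 2: E_n = −54.40/n² eV.
E_8 = −54.40/64 = −0.8500 eV and E_5 = −54.40/25 = −2.176 eV.
The photon energy is |E_8 − E_5| = 1.33 eV.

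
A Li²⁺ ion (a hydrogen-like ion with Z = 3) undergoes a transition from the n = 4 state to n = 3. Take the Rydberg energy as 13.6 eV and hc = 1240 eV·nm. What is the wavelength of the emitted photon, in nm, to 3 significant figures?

For Z = 3 the level energies scale as Z², so the effective Rydberg energy is 13.6 × 9 = 122.4 eV.
ΔE = 122.4 × (1/3² − 1/4²) = 122.4 × 0.04861 = 5.950 eV.
λ = hc/ΔE = 1240 / 5.950 = 208 nm.

208 nm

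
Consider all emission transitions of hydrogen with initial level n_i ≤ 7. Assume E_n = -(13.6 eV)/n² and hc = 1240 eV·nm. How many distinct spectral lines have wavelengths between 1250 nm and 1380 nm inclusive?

1

Enumerate all n_i → n_f pairs with 1 ≤ n_f < n_i ≤ 7 and compute λ = 1240 / [13.6·1·(1/n_f² − 1/n_i²)].
Lines falling in [1250, 1380] nm: 5→3 (1282 nm).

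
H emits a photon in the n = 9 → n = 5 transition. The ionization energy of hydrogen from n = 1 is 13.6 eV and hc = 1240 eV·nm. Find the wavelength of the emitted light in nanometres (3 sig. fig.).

3300 nm

ΔE = 13.60 × (1/5² − 1/9²) = 13.60 × 0.02765 = 0.3761 eV.
λ = hc/ΔE = 1240 / 0.3761 = 3300 nm.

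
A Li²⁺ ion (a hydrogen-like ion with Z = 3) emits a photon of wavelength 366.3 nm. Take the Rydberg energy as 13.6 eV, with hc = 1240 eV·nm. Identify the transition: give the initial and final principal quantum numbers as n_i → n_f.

The photon energy is ΔE = hc/λ = 1240 / 366.3 = 3.385 eV.
With Z = 3, ΔE = 122.4 × (1/n_f² − 1/n_i²), so 1/n_f² − 1/n_i² = 0.02766.
Trying n_f = 5 gives 1/n_i² = 0.01234, i.e. n_i ≈ 9; this pair matches.

n_i = 9, n_f = 5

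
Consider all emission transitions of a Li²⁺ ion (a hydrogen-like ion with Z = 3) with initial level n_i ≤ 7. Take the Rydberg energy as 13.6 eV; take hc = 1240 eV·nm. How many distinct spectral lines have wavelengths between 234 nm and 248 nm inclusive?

1

Enumerate all n_i → n_f pairs with 1 ≤ n_f < n_i ≤ 7 and compute λ = 1240 / [13.6·9·(1/n_f² − 1/n_i²)].
Lines falling in [234, 248] nm: 7→4 (240.7 nm).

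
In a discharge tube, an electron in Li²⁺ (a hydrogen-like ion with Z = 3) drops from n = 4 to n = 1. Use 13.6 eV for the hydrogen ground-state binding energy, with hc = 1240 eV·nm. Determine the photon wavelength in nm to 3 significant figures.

For Z = 3 the level energies scale as Z², so the effective Rydberg energy is 13.6 × 9 = 122.4 eV.
ΔE = 122.4 × (1/1² − 1/4²) = 122.4 × 0.9375 = 114.8 eV.
λ = hc/ΔE = 1240 / 114.8 = 10.8 nm.

10.8 nm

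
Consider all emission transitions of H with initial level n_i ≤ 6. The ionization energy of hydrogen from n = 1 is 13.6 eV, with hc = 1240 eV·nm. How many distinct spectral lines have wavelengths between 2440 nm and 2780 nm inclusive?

Enumerate all n_i → n_f pairs with 1 ≤ n_f < n_i ≤ 6 and compute λ = 1240 / [13.6·1·(1/n_f² − 1/n_i²)].
Lines falling in [2440, 2780] nm: 6→4 (2626 nm).

1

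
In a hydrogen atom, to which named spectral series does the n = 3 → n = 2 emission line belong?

Balmer

The series is set by the lower level: n_f = 2 is the Balmer series.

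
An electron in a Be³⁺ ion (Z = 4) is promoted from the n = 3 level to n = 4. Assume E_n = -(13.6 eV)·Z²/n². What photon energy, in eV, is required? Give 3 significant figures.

10.6 eV

The Bohr energies scale as Z², so for Z = 4: E_n = −217.6/n² eV.
E_4 = −217.6/16 = −13.60 eV and E_3 = −217.6/9 = −24.18 eV.
The photon energy is |E_4 − E_3| = 10.6 eV.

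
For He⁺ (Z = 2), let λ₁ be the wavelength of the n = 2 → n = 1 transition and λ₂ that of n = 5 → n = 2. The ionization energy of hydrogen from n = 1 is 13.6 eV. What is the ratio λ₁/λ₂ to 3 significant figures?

0.280

λ ∝ 1/ΔE ∝ 1/(1/n_f² − 1/n_i²), and the Z² and hc factors cancel in the ratio.
λ₁/λ₂ = (1/2² − 1/5²)/(1/1² − 1/2²) = 0.2100/0.7500 = 0.280.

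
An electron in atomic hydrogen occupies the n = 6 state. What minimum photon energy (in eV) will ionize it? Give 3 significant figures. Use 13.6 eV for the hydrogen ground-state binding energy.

0.378 eV

E_6 = −13.60/36 = −0.378 eV, so ionization (to E = 0) requires 0.378 eV.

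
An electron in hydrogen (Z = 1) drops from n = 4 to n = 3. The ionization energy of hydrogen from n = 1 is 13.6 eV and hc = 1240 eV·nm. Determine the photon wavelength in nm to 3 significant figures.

ΔE = 13.60 × (1/3² − 1/4²) = 13.60 × 0.04861 = 0.6611 eV.
λ = hc/ΔE = 1240 / 0.6611 = 1880 nm.

1880 nm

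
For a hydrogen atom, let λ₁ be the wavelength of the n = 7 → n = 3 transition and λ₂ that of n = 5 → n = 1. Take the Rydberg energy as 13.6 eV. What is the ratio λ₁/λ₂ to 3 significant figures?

λ ∝ 1/ΔE ∝ 1/(1/n_f² − 1/n_i²), and the Z² and hc factors cancel in the ratio.
λ₁/λ₂ = (1/1² − 1/5²)/(1/3² − 1/7²) = 0.9600/0.09070 = 10.6.

10.6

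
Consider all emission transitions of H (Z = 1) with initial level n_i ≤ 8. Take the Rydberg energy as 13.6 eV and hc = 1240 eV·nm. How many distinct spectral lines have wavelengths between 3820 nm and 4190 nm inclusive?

1

Enumerate all n_i → n_f pairs with 1 ≤ n_f < n_i ≤ 8 and compute λ = 1240 / [13.6·1·(1/n_f² − 1/n_i²)].
Lines falling in [3820, 4190] nm: 5→4 (4052 nm).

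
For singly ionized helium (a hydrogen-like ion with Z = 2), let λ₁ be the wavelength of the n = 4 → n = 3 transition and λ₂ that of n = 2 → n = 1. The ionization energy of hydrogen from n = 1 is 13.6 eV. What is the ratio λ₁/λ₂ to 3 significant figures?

λ ∝ 1/ΔE ∝ 1/(1/n_f² − 1/n_i²), and the Z² and hc factors cancel in the ratio.
λ₁/λ₂ = (1/1² − 1/2²)/(1/3² − 1/4²) = 0.7500/0.04861 = 15.4.

15.4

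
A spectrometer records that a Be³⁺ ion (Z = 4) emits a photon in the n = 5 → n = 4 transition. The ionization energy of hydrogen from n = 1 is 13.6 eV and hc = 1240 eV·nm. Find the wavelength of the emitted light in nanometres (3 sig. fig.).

253 nm

For Z = 4 the level energies scale as Z², so the effective Rydberg energy is 13.6 × 16 = 217.6 eV.
ΔE = 217.6 × (1/4² − 1/5²) = 217.6 × 0.02250 = 4.896 eV.
λ = hc/ΔE = 1240 / 4.896 = 253 nm.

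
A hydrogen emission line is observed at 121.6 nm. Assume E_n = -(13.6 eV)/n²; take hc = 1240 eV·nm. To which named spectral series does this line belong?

ΔE = 1240/121.6 = 10.20 eV.
This matches 13.6 × (1/1² − 1/2²), so n_f = 1: the Lyman series.

Lyman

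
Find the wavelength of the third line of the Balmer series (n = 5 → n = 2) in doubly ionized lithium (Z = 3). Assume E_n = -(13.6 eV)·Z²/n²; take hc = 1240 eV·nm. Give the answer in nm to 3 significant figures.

The Balmer series terminates on n_f = 2; the third line has n_i = 2+3 = 5.
ΔE = 122.4 × (1/2² − 1/5²) = 25.70 eV.
λ = 1240 / 25.70 = 48.2 nm.

48.2 nm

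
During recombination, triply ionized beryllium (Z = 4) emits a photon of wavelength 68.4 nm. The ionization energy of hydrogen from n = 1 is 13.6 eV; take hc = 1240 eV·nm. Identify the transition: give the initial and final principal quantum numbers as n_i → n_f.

n_i = 6, n_f = 3

The photon energy is ΔE = hc/λ = 1240 / 68.4 = 18.13 eV.
With Z = 4, ΔE = 217.6 × (1/n_f² − 1/n_i²), so 1/n_f² − 1/n_i² = 0.08331.
Trying n_f = 3 gives 1/n_i² = 0.02780, i.e. n_i ≈ 6; this pair matches.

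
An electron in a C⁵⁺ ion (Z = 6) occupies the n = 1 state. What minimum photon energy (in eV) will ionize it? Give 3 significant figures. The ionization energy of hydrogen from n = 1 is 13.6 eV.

490 eV

E_n = −13.6 Z²/n² = −489.6/n² eV for Z = 6.
E_1 = −489.6/1 = −490 eV, so ionization (to E = 0) requires 490 eV.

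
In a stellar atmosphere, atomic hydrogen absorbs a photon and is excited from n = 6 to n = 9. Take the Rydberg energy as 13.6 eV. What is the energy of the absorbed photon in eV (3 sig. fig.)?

0.210 eV

E_9 = −13.60/81 = −0.1679 eV and E_6 = −13.60/36 = −0.3778 eV.
The photon energy is |E_9 − E_6| = 0.210 eV.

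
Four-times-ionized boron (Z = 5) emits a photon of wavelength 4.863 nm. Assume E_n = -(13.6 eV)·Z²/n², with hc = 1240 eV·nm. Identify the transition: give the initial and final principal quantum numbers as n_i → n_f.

n_i = 2, n_f = 1

The photon energy is ΔE = hc/λ = 1240 / 4.863 = 255.0 eV.
With Z = 5, ΔE = 340.0 × (1/n_f² − 1/n_i²), so 1/n_f² − 1/n_i² = 0.7500.
Trying n_f = 1 gives 1/n_i² = 0.2500, i.e. n_i ≈ 2; this pair matches.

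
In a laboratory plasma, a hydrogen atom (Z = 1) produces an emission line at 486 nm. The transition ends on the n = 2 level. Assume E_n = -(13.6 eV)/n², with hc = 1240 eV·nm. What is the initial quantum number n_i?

The photon energy is ΔE = hc/λ = 1240 / 486 = 2.551 eV.
With Z = 1, ΔE = 13.60 × (1/n_f² − 1/n_i²), so 1/n_f² − 1/n_i² = 0.1876.
With n_f = 2: 1/n_i² = 1/4 − 0.1876 = 0.06239, so n_i ≈ 4.00.

n_i = 4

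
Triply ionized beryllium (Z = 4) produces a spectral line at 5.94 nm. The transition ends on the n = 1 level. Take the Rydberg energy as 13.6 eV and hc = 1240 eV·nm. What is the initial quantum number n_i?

The photon energy is ΔE = hc/λ = 1240 / 5.94 = 208.8 eV.
With Z = 4, ΔE = 217.6 × (1/n_f² − 1/n_i²), so 1/n_f² − 1/n_i² = 0.9593.
With n_f = 1: 1/n_i² = 1/1 − 0.9593 = 0.04065, so n_i ≈ 4.96.

n_i = 5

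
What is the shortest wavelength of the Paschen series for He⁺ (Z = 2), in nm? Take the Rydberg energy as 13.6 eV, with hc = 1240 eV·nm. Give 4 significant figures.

205.1 nm

The Paschen series has lower level n_f = 3; the series limit corresponds to n_i → ∞.
ΔE_max = 13.6 × 4 / 3² = 6.044 eV.
λ_min = 1240 / 6.044 = 205.1 nm.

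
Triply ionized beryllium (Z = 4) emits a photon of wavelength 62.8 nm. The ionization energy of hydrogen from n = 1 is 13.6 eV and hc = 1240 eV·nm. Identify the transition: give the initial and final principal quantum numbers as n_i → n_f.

n_i = 7, n_f = 3

The photon energy is ΔE = hc/λ = 1240 / 62.8 = 19.75 eV.
With Z = 4, ΔE = 217.6 × (1/n_f² − 1/n_i²), so 1/n_f² − 1/n_i² = 0.09074.
Trying n_f = 3 gives 1/n_i² = 0.02037, i.e. n_i ≈ 7; this pair matches.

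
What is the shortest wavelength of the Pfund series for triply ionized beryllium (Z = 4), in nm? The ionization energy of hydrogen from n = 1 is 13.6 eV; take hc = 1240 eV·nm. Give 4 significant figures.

The Pfund series has lower level n_f = 5; the series limit corresponds to n_i → ∞.
ΔE_max = 13.6 × 16 / 5² = 8.704 eV.
λ_min = 1240 / 8.704 = 142.5 nm.

142.5 nm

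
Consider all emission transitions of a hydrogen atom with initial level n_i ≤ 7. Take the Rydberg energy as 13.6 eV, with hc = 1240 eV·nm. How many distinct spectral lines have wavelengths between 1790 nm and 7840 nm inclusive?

6

Enumerate all n_i → n_f pairs with 1 ≤ n_f < n_i ≤ 7 and compute λ = 1240 / [13.6·1·(1/n_f² − 1/n_i²)].
Lines falling in [1790, 7840] nm: 4→3 (1876 nm), 7→4 (2166 nm), 6→4 (2626 nm), 5→4 (4052 nm), 7→5 (4654 nm), 6→5 (7460 nm).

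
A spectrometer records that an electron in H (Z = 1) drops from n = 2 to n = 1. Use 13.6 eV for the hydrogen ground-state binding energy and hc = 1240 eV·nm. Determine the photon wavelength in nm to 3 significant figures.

ΔE = 13.60 × (1/1² − 1/2²) = 13.60 × 0.7500 = 10.20 eV.
λ = hc/ΔE = 1240 / 10.20 = 122 nm.

122 nm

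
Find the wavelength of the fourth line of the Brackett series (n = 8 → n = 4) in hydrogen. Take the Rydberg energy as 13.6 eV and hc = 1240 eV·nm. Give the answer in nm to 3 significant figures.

1950 nm

The Brackett series terminates on n_f = 4; the fourth line has n_i = 4+4 = 8.
ΔE = 13.60 × (1/4² − 1/8²) = 0.6375 eV.
λ = 1240 / 0.6375 = 1950 nm.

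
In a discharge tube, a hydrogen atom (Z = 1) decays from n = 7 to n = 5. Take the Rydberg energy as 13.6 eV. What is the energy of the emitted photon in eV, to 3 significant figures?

0.266 eV

E_7 = −13.60/49 = −0.2776 eV and E_5 = −13.60/25 = −0.5440 eV.
The photon energy is |E_7 − E_5| = 0.266 eV.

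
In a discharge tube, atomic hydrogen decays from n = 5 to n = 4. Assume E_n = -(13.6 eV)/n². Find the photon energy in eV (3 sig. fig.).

0.306 eV

E_5 = −13.60/25 = −0.5440 eV and E_4 = −13.60/16 = −0.8500 eV.
The photon energy is |E_5 − E_4| = 0.306 eV.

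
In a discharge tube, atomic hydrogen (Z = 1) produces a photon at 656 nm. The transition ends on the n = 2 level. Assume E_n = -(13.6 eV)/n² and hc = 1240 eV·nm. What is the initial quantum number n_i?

n_i = 3

The photon energy is ΔE = hc/λ = 1240 / 656 = 1.890 eV.
With Z = 1, ΔE = 13.60 × (1/n_f² − 1/n_i²), so 1/n_f² − 1/n_i² = 0.1390.
With n_f = 2: 1/n_i² = 1/4 − 0.1390 = 0.1110, so n_i ≈ 3.00.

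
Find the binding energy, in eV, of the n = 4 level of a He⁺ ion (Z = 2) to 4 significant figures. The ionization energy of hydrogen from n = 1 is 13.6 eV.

3.400 eV

E_n = −13.6 Z²/n² = −54.40/n² eV for Z = 2.
E_4 = −54.40/16 = −3.400 eV, so ionization (to E = 0) requires 3.400 eV.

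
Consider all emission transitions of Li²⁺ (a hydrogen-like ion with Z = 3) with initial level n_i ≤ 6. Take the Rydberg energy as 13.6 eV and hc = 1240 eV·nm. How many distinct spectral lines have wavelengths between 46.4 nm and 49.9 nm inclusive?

1

Enumerate all n_i → n_f pairs with 1 ≤ n_f < n_i ≤ 6 and compute λ = 1240 / [13.6·9·(1/n_f² − 1/n_i²)].
Lines falling in [46.4, 49.9] nm: 5→2 (48.24 nm).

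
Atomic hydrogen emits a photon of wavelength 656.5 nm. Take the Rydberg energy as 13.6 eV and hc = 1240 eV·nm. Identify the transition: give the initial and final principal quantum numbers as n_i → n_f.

The photon energy is ΔE = hc/λ = 1240 / 656.5 = 1.889 eV.
With Z = 1, ΔE = 13.60 × (1/n_f² − 1/n_i²), so 1/n_f² − 1/n_i² = 0.1389.
Trying n_f = 2 gives 1/n_i² = 0.1111, i.e. n_i ≈ 3; this pair matches.

n_i = 3, n_f = 2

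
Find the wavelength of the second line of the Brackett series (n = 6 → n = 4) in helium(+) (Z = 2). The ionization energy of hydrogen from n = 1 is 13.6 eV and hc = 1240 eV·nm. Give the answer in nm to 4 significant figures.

The Brackett series terminates on n_f = 4; the second line has n_i = 4+2 = 6.
ΔE = 54.40 × (1/4² − 1/6²) = 1.889 eV.
λ = 1240 / 1.889 = 656.5 nm.

656.5 nm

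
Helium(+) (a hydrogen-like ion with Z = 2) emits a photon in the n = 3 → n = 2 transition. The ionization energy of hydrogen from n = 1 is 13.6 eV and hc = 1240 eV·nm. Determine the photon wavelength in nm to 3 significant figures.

For Z = 2 the level energies scale as Z², so the effective Rydberg energy is 13.6 × 4 = 54.40 eV.
ΔE = 54.40 × (1/2² − 1/3²) = 54.40 × 0.1389 = 7.556 eV.
λ = hc/ΔE = 1240 / 7.556 = 164 nm.

164 nm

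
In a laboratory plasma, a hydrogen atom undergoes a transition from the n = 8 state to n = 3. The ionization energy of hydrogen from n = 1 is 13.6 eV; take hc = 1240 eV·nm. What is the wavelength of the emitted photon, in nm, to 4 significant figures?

954.9 nm

ΔE = 13.60 × (1/3² − 1/8²) = 13.60 × 0.09549 = 1.299 eV.
λ = hc/ΔE = 1240 / 1.299 = 954.9 nm.
This line belongs to the Paschen series.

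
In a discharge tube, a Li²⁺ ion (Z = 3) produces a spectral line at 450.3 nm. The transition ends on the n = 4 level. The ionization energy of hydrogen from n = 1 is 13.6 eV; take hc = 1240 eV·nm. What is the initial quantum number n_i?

n_i = 5

The photon energy is ΔE = hc/λ = 1240 / 450.3 = 2.754 eV.
With Z = 3, ΔE = 122.4 × (1/n_f² − 1/n_i²), so 1/n_f² − 1/n_i² = 0.02250.
With n_f = 4: 1/n_i² = 1/16 − 0.02250 = 0.04000, so n_i ≈ 5.00.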